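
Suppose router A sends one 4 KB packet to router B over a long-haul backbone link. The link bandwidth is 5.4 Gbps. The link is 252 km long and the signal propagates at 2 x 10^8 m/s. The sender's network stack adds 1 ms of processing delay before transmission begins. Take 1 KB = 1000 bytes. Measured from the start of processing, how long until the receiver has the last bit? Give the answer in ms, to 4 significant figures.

L = 32000 bits.
Transmission delay = L/R = 32000 / 5400000000 = 0.00592593 ms.
Propagation delay = d/s = 252000 m / 200000000 m/s = 1.26 ms.
Plus processing delay 1 ms = 1 ms.
Total = 2.266 ms.

2.266 ms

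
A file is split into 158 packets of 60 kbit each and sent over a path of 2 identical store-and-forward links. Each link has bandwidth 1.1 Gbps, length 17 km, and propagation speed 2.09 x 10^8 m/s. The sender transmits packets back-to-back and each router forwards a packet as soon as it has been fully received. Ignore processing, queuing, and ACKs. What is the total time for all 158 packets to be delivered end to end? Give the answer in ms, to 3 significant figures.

8.84 ms

Per-hop transmission t_tx = L/R = 60000/1100000000 = 0.0545455 ms.
Per-hop propagation t_prop = 17000/209000000 = 0.0813397 ms.
Pipeline fill: first packet needs 2·t_tx to clear all hops; remaining 157 packets each add one t_tx.
Total = (2+158-1)·t_tx + 2·t_prop = 159·0.0545455 + 2·0.0813397 = 8.84 ms.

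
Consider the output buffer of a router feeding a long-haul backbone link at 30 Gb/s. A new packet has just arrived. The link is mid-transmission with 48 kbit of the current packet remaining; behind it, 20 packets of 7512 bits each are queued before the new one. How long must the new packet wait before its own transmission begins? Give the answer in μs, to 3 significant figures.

6.61 μs

Each queued packet: L/R = 7512/30000000000 = 0.2504 μs.
20 queued → 5.008 μs.
Plus remaining 48000 bits of current packet: 1.6 μs.
Queuing delay = 6.61 μs.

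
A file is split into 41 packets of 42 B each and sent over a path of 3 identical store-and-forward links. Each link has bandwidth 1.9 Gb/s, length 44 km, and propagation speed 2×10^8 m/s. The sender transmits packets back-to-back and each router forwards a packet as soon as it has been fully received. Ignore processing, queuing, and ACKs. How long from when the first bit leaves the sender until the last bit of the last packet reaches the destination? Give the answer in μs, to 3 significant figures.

Per-hop transmission t_tx = L/R = 336/1900000000 = 0.176842 μs.
Per-hop propagation t_prop = 44000/200000000 = 220 μs.
Pipeline fill: first packet needs 3·t_tx to clear all hops; remaining 40 packets each add one t_tx.
Total = (3+41-1)·t_tx + 3·t_prop = 43·0.176842 + 3·220 = 668 μs.

668 μs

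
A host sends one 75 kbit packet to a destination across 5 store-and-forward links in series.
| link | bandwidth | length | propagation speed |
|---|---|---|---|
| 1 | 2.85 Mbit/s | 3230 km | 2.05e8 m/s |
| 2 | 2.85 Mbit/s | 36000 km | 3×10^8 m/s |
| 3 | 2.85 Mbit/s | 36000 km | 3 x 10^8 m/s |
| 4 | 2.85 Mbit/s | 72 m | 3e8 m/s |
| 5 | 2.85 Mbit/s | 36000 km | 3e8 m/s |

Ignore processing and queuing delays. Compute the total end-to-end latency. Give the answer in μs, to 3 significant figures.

L = 75000 bits.
Transmission delay per hop = L/R = 75000/2850000 = 26315.8 μs; 5 hops → 131579 μs.
Propagation delays (d/s per hop): 15756.1, 120000, 120000, 0.24, 120000 μs; sum = 375756 μs.
End-to-end = 507000 μs.

507000 μs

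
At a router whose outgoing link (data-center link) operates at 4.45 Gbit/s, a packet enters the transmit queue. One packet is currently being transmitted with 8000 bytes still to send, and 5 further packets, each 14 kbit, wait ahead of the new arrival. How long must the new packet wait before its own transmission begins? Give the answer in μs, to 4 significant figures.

30.11 μs

Each queued packet: L/R = 14000/4450000000 = 3.14607 μs.
5 queued → 15.7303 μs.
Plus remaining 64000 bits of current packet: 14.382 μs.
Queuing delay = 30.11 μs.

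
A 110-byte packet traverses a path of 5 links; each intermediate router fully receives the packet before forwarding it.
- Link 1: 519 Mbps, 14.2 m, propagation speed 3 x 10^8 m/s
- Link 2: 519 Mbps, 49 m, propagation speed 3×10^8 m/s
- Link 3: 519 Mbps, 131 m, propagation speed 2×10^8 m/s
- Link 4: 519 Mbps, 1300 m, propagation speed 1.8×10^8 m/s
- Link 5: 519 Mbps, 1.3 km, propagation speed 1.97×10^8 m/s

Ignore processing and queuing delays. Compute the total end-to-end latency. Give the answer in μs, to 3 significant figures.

L = 110 × 8 = 880 bits.
Transmission delay per hop = L/R = 880/519000000 = 1.69557 μs; 5 hops → 8.47784 μs.
Propagation delays (d/s per hop): 0.0473333, 0.163333, 0.655, 7.22222, 6.59898 μs; sum = 14.6869 μs.
End-to-end = 23.2 μs.

23.2 μs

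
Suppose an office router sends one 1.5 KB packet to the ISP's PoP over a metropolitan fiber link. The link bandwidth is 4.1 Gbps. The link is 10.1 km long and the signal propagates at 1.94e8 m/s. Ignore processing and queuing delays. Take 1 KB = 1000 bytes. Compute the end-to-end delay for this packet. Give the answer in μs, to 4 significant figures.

L = 12000 bits.
Transmission delay = L/R = 12000 / 4.1e+09 = 2.92683 μs.
Propagation delay = d/s = 10100 m / 194000000 m/s = 52.0619 μs.
Total = 54.99 μs.

54.99 μs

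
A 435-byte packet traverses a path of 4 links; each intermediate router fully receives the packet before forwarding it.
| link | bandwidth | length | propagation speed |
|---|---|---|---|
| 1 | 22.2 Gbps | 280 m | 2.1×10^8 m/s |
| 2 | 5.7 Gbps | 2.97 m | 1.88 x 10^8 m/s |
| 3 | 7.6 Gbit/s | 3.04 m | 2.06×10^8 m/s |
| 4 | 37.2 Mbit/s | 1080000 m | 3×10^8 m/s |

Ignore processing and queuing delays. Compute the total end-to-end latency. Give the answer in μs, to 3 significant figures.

L = 435 × 8 = 3480 bits.
Transmission delays (L/R per hop): 0.156757, 0.610526, 0.457895, 93.5484 μs; sum = 94.7736 μs.
Propagation delays (d/s per hop): 1.33333, 0.0157979, 0.0147573, 3600 μs; sum = 3601.36 μs.
End-to-end = 3700 μs.

3700 μs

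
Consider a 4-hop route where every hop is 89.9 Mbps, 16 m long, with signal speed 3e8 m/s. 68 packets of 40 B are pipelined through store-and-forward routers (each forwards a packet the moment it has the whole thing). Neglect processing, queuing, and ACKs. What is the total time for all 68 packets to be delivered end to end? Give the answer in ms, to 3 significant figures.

Per-hop transmission t_tx = L/R = 320/89900000 = 0.00355951 ms.
Per-hop propagation t_prop = 16/300000000 = 5.33333e-05 ms.
Pipeline fill: first packet needs 4·t_tx to clear all hops; remaining 67 packets each add one t_tx.
Total = (4+68-1)·t_tx + 4·t_prop = 71·0.00355951 + 4·5.33333e-05 = 0.253 ms.

0.253 ms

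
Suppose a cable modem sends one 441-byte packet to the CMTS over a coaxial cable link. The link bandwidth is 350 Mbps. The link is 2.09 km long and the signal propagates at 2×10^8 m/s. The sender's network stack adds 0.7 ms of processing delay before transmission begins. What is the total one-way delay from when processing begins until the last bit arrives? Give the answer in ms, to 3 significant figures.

L = 441 × 8 = 3528 bits.
Transmission delay = L/R = 3528 / 350000000 = 0.01008 ms.
Propagation delay = d/s = 2090 m / 200000000 m/s = 0.01045 ms.
Plus processing delay 0.7 ms = 0.7 ms.
Total = 0.721 ms.

0.721 ms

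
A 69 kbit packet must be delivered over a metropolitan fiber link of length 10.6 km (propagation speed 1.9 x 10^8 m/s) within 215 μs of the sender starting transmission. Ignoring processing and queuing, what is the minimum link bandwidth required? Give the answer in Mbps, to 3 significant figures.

433 Mbps

Propagation delay = 10600 / 190000000 = 55.7895 μs.
Transmission budget = 215 − 55.7895 = 159.211 μs.
R ≥ L / t_tx = 69000 bits / 0.000159211 s = 433 Mbps.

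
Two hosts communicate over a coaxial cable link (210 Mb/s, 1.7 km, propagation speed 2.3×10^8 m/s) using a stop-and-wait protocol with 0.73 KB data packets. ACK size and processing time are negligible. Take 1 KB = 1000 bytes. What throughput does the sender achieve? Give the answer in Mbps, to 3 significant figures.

t_tx = L/R = 5840/210000000 = 2.78095e-05 s.
t_prop = 1700/2.3e+08 = 7.3913e-06 s; RTT = 1.47826e-05 s.
Cycle = t_tx + RTT = 4.25921e-05 s.
Throughput = L / cycle = 5840 / 4.25921e-05 = 137 Mbps.

137 Mbps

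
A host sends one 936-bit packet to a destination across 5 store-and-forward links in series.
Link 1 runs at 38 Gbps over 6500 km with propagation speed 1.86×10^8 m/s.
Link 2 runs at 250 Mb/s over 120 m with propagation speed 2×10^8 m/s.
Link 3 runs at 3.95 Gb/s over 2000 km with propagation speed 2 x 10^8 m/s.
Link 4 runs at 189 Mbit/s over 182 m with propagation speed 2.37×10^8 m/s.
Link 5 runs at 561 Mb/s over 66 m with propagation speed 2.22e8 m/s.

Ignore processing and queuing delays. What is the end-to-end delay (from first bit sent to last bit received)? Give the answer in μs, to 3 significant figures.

Transmission delays (L/R per hop): 0.0246316, 3.744, 0.236962, 4.95238, 1.66845 μs; sum = 10.6264 μs.
Propagation delays (d/s per hop): 34946.2, 0.6, 10000, 0.767932, 0.297297 μs; sum = 44947.9 μs.
End-to-end = 45000 μs.

45000 μs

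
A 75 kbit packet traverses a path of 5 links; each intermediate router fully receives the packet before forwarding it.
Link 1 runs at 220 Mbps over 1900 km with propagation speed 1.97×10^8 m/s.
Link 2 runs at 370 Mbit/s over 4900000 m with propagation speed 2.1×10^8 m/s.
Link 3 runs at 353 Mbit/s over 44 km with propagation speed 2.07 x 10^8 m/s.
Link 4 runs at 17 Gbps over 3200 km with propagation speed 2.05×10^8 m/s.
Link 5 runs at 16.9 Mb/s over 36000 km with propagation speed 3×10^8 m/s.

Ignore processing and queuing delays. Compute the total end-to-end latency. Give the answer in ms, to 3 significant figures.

174 ms

L = 75000 bits.
Transmission delays (L/R per hop): 0.340909, 0.202703, 0.212465, 0.00441176, 4.43787 ms; sum = 5.19836 ms.
Propagation delays (d/s per hop): 9.64467, 23.3333, 0.21256, 15.6098, 120 ms; sum = 168.8 ms.
End-to-end = 174 ms.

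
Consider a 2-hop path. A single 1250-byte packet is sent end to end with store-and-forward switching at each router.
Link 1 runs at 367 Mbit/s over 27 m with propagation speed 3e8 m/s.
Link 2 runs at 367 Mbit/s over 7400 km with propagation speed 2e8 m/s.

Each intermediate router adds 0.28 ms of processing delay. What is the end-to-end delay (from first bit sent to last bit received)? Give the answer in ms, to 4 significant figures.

L = 1250 × 8 = 10000 bits.
Transmission delay per hop = L/R = 10000/367000000 = 0.027248 ms; 2 hops → 0.0544959 ms.
Propagation delays (d/s per hop): 9e-05, 37 ms; sum = 37.0001 ms.
Processing at 1 router(s): 1 × 0.28 ms = 0.28 ms.
End-to-end = 37.33 ms.

37.33 ms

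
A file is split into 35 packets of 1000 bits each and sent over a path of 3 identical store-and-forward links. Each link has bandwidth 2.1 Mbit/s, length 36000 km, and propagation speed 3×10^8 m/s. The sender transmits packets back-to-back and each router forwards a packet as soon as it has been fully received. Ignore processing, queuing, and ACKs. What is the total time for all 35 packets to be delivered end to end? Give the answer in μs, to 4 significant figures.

377600 μs

Per-hop transmission t_tx = L/R = 1000/2100000 = 476.19 μs.
Per-hop propagation t_prop = 36000000/300000000 = 120000 μs.
Pipeline fill: first packet needs 3·t_tx to clear all hops; remaining 34 packets each add one t_tx.
Total = (3+35-1)·t_tx + 3·t_prop = 37·476.19 + 3·120000 = 377600 μs.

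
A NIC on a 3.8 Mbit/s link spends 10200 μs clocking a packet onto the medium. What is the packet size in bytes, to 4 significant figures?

L = R × t_tx = 3800000 b/s × 0.0102 s = 38760 bits.
In bytes: 38760 / 8 = 4845 bytes.

4845 bytes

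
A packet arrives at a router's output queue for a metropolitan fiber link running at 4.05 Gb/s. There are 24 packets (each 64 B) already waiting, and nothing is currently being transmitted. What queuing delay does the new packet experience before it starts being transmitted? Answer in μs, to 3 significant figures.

3.03 μs

Each queued packet: L/R = 512/4050000000 = 0.12642 μs.
24 queued → 3.03407 μs.
Queuing delay = 3.03 μs.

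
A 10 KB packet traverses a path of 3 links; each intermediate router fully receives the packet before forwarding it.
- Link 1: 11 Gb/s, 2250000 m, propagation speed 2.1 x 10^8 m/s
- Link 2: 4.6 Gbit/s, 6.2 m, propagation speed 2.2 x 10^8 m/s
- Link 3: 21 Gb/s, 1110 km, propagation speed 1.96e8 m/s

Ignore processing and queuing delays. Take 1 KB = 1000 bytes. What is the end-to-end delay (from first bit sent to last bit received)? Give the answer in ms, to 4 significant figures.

L = 80000 bits.
Transmission delays (L/R per hop): 0.00727273, 0.0173913, 0.00380952 ms; sum = 0.0284736 ms.
Propagation delays (d/s per hop): 10.7143, 2.81818e-05, 5.66327 ms; sum = 16.3776 ms.
End-to-end = 16.41 ms.

16.41 ms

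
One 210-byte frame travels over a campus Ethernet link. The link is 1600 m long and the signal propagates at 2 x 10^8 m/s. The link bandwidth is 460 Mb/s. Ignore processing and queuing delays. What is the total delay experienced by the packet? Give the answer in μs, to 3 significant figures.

L = 210 × 8 = 1680 bits.
Transmission delay = L/R = 1680 / 460000000 = 3.65217 μs.
Propagation delay = d/s = 1600 m / 200000000 m/s = 8 μs.
Total = 11.7 μs.

11.7 μs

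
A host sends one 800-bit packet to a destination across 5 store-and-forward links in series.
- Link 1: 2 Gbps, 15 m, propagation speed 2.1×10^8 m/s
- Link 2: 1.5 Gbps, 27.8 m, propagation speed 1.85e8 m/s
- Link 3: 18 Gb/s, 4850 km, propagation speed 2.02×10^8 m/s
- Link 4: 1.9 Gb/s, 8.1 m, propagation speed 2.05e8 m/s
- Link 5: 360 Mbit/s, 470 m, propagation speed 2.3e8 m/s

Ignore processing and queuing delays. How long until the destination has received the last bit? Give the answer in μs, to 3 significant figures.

Transmission delays (L/R per hop): 0.4, 0.533333, 0.0444444, 0.421053, 2.22222 μs; sum = 3.62105 μs.
Propagation delays (d/s per hop): 0.0714286, 0.15027, 24009.9, 0.0395122, 2.04348 μs; sum = 24012.2 μs.
End-to-end = 24000 μs.

24000 μs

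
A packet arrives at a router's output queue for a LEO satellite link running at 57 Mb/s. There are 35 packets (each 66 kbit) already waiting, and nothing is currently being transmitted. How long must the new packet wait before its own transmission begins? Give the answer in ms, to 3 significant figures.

Each queued packet: L/R = 66000/57000000 = 1.15789 ms.
35 queued → 40.5263 ms.
Queuing delay = 40.5 ms.

40.5 ms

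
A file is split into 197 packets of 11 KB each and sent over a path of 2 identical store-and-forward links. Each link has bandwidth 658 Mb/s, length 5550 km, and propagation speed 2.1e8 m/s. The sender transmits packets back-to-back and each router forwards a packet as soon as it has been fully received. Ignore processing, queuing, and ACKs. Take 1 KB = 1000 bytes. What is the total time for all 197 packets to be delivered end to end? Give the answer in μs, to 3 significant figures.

Per-hop transmission t_tx = L/R = 88000/658000000 = 133.739 μs.
Per-hop propagation t_prop = 5550000/210000000 = 26428.6 μs.
Pipeline fill: first packet needs 2·t_tx to clear all hops; remaining 196 packets each add one t_tx.
Total = (2+197-1)·t_tx + 2·t_prop = 198·133.739 + 2·26428.6 = 79300 μs.

79300 μs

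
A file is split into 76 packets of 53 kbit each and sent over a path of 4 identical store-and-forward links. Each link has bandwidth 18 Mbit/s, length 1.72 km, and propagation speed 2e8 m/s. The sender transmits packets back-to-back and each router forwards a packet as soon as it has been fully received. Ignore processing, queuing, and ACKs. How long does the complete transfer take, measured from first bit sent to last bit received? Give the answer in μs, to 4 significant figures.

Per-hop transmission t_tx = L/R = 53000/18000000 = 2944.44 μs.
Per-hop propagation t_prop = 1720/200000000 = 8.6 μs.
Pipeline fill: first packet needs 4·t_tx to clear all hops; remaining 75 packets each add one t_tx.
Total = (4+76-1)·t_tx + 4·t_prop = 79·2944.44 + 4·8.6 = 232600 μs.

232600 μs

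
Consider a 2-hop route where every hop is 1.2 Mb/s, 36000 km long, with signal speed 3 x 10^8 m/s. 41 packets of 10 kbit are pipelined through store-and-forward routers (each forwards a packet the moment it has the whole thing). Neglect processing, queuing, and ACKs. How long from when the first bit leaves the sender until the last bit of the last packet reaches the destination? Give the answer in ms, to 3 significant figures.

Per-hop transmission t_tx = L/R = 10000/1200000 = 8.33333 ms.
Per-hop propagation t_prop = 36000000/300000000 = 120 ms.
Pipeline fill: first packet needs 2·t_tx to clear all hops; remaining 40 packets each add one t_tx.
Total = (2+41-1)·t_tx + 2·t_prop = 42·8.33333 + 2·120 = 590 ms.

590 ms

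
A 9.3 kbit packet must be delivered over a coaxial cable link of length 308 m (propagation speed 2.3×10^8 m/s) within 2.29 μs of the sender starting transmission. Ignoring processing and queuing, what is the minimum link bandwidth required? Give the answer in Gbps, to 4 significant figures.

9.781 Gbps

Propagation delay = 308 / 2.3e+08 = 1.33913 μs.
Transmission budget = 2.29 − 1.33913 = 0.95087 μs.
R ≥ L / t_tx = 9300 bits / 9.5087e-07 s = 9.781 Gbps.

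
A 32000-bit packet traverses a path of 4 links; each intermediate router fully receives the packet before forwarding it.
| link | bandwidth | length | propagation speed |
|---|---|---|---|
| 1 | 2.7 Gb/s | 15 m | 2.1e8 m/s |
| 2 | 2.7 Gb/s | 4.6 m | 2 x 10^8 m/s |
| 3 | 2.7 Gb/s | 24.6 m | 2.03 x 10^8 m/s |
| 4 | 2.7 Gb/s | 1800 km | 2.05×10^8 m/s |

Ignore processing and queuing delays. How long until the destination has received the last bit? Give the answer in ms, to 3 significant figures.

Transmission delay per hop = L/R = 32000/2700000000 = 0.0118519 ms; 4 hops → 0.0474074 ms.
Propagation delays (d/s per hop): 7.14286e-05, 2.3e-05, 0.000121182, 8.78049 ms; sum = 8.7807 ms.
End-to-end = 8.83 ms.

8.83 ms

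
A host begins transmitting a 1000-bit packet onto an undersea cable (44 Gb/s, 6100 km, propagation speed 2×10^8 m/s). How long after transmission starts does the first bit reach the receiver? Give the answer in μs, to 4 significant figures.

First bit experiences only propagation delay: d/s = 6100000/200000000 = 30500 μs.

30500 μs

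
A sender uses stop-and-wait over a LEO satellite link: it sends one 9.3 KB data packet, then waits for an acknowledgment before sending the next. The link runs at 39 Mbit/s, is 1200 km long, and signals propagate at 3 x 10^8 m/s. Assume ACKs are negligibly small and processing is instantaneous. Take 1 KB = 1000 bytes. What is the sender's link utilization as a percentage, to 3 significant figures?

19.3 %

t_tx = L/R = 74400/39000000 = 0.00190769 s.
t_prop = 1200000/300000000 = 0.004 s; RTT = 0.008 s.
Cycle = t_tx + RTT = 0.00990769 s.
Utilization = t_tx / cycle = 0.00190769/0.00990769 = 19.3 %.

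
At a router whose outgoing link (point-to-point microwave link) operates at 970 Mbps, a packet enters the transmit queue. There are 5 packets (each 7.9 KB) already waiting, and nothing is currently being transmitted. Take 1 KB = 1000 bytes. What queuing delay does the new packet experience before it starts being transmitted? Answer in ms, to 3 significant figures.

0.326 ms

Each queued packet: L/R = 63200/970000000 = 0.0651546 ms.
5 queued → 0.325773 ms.
Queuing delay = 0.326 ms.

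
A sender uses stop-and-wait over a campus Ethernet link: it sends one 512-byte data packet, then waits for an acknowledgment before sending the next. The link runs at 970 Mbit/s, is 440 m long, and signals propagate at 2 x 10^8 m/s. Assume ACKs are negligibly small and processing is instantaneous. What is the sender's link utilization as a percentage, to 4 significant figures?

t_tx = L/R = 4096/970000000 = 4.22268e-06 s.
t_prop = 440/200000000 = 2.2e-06 s; RTT = 4.4e-06 s.
Cycle = t_tx + RTT = 8.62268e-06 s.
Utilization = t_tx / cycle = 4.22268e-06/8.62268e-06 = 48.97 %.

48.97 %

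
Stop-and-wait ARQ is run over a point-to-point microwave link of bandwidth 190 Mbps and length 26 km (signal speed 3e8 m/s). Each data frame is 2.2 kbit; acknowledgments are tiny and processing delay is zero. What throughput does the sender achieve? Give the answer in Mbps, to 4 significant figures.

t_tx = L/R = 2200/190000000 = 1.15789e-05 s.
t_prop = 26000/300000000 = 8.66667e-05 s; RTT = 0.000173333 s.
Cycle = t_tx + RTT = 0.000184912 s.
Throughput = L / cycle = 2200 / 0.000184912 = 11.90 Mbps.

11.90 Mbps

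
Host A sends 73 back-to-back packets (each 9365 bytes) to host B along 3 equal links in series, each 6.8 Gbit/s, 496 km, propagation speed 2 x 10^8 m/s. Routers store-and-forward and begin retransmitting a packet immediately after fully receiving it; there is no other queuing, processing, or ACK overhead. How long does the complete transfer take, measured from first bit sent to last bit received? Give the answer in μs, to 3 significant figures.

8270 μs

Per-hop transmission t_tx = L/R = 74920/6800000000 = 11.0176 μs.
Per-hop propagation t_prop = 496000/200000000 = 2480 μs.
Pipeline fill: first packet needs 3·t_tx to clear all hops; remaining 72 packets each add one t_tx.
Total = (3+73-1)·t_tx + 3·t_prop = 75·11.0176 + 3·2480 = 8270 μs.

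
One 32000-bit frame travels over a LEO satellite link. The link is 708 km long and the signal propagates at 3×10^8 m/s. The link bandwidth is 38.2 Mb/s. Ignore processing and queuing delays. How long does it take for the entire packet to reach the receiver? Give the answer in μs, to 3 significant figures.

Transmission delay = L/R = 32000 / 38200000 = 837.696 μs.
Propagation delay = d/s = 708000 m / 300000000 m/s = 2360 μs.
Total = 3200 μs.

3200 μs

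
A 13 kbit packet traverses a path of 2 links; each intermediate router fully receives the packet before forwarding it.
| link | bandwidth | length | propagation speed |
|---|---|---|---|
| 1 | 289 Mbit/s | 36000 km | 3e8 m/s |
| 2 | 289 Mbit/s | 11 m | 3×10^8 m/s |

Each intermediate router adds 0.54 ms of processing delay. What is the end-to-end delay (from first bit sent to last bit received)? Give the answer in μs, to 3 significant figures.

121000 μs

L = 13000 bits.
Transmission delay per hop = L/R = 13000/289000000 = 44.9827 μs; 2 hops → 89.9654 μs.
Propagation delays (d/s per hop): 120000, 0.0366667 μs; sum = 120000 μs.
Processing at 1 router(s): 1 × 0.54 ms = 540 μs.
End-to-end = 121000 μs.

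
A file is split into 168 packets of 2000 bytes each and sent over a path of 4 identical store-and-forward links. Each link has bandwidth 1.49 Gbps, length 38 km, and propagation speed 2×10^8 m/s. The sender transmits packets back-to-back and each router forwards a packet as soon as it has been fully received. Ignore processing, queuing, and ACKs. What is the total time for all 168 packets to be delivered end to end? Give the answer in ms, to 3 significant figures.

Per-hop transmission t_tx = L/R = 16000/1490000000 = 0.0107383 ms.
Per-hop propagation t_prop = 38000/200000000 = 0.19 ms.
Pipeline fill: first packet needs 4·t_tx to clear all hops; remaining 167 packets each add one t_tx.
Total = (4+168-1)·t_tx + 4·t_prop = 171·0.0107383 + 4·0.19 = 2.60 ms.

2.60 ms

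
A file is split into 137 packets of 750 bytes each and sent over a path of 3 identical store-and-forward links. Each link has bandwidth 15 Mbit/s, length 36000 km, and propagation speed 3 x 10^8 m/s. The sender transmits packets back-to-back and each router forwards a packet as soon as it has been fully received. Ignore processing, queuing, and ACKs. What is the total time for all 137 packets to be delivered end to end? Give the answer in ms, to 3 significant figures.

416 ms

Per-hop transmission t_tx = L/R = 6000/15000000 = 0.4 ms.
Per-hop propagation t_prop = 36000000/300000000 = 120 ms.
Pipeline fill: first packet needs 3·t_tx to clear all hops; remaining 136 packets each add one t_tx.
Total = (3+137-1)·t_tx + 3·t_prop = 139·0.4 + 3·120 = 416 ms.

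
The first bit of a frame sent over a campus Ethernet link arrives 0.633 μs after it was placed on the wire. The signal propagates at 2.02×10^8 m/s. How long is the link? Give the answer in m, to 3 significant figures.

128 m

d = s × t_prop = 202000000 × 6.33e-07 = 128 m.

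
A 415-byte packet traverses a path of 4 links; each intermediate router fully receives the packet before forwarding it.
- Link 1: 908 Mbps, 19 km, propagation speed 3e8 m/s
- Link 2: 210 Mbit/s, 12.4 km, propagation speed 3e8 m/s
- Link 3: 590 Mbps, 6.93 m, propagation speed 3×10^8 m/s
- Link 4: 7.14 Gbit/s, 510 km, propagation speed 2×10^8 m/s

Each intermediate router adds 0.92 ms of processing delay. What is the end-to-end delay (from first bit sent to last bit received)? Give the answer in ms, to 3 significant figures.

L = 415 × 8 = 3320 bits.
Transmission delays (L/R per hop): 0.00365639, 0.0158095, 0.00562712, 0.000464986 ms; sum = 0.025558 ms.
Propagation delays (d/s per hop): 0.0633333, 0.0413333, 2.31e-05, 2.55 ms; sum = 2.65469 ms.
Processing at 3 router(s): 3 × 0.92 ms = 2.76 ms.
End-to-end = 5.44 ms.

5.44 ms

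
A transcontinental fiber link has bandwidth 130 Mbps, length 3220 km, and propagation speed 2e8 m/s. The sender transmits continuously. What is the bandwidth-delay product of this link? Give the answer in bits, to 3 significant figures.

Propagation delay = 3220000 / 200000000 = 0.0161 s.
BDP = R × t_prop = 130000000 × 0.0161 = 2093000 bits.

2090000 bits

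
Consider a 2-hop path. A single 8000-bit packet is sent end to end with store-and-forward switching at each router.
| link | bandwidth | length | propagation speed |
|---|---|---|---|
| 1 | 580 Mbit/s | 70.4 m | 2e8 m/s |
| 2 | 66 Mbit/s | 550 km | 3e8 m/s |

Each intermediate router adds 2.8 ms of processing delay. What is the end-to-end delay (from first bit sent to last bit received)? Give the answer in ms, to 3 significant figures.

Transmission delays (L/R per hop): 0.0137931, 0.121212 ms; sum = 0.135005 ms.
Propagation delays (d/s per hop): 0.000352, 1.83333 ms; sum = 1.83369 ms.
Processing at 1 router(s): 1 × 2.8 ms = 2.8 ms.
End-to-end = 4.77 ms.

4.77 ms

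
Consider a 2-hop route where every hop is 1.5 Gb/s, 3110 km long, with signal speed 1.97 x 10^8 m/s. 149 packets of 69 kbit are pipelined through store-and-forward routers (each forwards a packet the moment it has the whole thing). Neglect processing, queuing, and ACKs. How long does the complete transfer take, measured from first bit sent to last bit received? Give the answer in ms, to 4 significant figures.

Per-hop transmission t_tx = L/R = 69000/1500000000 = 0.046 ms.
Per-hop propagation t_prop = 3110000/197000000 = 15.7868 ms.
Pipeline fill: first packet needs 2·t_tx to clear all hops; remaining 148 packets each add one t_tx.
Total = (2+149-1)·t_tx + 2·t_prop = 150·0.046 + 2·15.7868 = 38.47 ms.

38.47 ms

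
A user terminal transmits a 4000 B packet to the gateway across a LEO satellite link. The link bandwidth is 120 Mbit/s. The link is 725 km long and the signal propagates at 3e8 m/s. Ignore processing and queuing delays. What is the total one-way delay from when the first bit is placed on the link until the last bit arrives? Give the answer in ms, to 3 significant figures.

2.68 ms

L = 4000 × 8 = 32000 bits.
Transmission delay = L/R = 32000 / 120000000 = 0.266667 ms.
Propagation delay = d/s = 725000 m / 300000000 m/s = 2.41667 ms.
Total = 2.68 ms.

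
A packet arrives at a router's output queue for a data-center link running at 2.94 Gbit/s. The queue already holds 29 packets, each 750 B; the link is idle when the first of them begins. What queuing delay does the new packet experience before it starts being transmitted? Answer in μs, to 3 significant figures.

59.2 μs

Each queued packet: L/R = 6000/2940000000 = 2.04082 μs.
29 queued → 59.1837 μs.
Queuing delay = 59.2 μs.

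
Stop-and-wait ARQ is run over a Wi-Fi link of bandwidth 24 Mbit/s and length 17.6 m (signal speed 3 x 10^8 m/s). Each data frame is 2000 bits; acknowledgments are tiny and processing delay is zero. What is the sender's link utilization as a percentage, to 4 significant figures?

t_tx = L/R = 2000/24000000 = 8.33333e-05 s.
t_prop = 17.6/300000000 = 5.86667e-08 s; RTT = 1.17333e-07 s.
Cycle = t_tx + RTT = 8.34507e-05 s.
Utilization = t_tx / cycle = 8.33333e-05/8.34507e-05 = 99.86 %.

99.86 %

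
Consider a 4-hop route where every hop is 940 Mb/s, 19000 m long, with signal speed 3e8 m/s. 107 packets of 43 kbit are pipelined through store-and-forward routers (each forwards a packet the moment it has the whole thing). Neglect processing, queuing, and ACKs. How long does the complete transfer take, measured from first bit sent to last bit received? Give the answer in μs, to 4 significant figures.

Per-hop transmission t_tx = L/R = 43000/940000000 = 45.7447 μs.
Per-hop propagation t_prop = 19000/300000000 = 63.3333 μs.
Pipeline fill: first packet needs 4·t_tx to clear all hops; remaining 106 packets each add one t_tx.
Total = (4+107-1)·t_tx + 4·t_prop = 110·45.7447 + 4·63.3333 = 5285 μs.

5285 μs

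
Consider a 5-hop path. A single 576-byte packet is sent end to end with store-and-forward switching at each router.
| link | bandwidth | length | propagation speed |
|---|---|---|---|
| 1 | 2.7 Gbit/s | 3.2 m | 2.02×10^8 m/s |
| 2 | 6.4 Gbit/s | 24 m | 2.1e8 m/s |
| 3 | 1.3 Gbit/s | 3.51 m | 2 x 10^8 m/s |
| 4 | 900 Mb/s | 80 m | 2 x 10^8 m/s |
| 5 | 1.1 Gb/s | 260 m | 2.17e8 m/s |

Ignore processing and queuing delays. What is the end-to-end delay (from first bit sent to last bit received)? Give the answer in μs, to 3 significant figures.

L = 576 × 8 = 4608 bits.
Transmission delays (L/R per hop): 1.70667, 0.72, 3.54462, 5.12, 4.18909 μs; sum = 15.2804 μs.
Propagation delays (d/s per hop): 0.0158416, 0.114286, 0.01755, 0.4, 1.19816 μs; sum = 1.74583 μs.
End-to-end = 17.0 μs.

17.0 μs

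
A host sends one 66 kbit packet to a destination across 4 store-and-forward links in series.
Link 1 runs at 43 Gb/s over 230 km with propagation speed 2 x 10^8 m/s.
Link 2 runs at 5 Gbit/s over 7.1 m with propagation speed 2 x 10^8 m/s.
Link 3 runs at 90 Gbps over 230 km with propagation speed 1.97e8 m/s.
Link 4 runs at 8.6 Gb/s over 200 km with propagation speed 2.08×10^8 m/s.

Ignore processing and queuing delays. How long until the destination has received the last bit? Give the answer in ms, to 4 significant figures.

L = 66000 bits.
Transmission delays (L/R per hop): 0.00153488, 0.0132, 0.000733333, 0.00767442 ms; sum = 0.0231426 ms.
Propagation delays (d/s per hop): 1.15, 3.55e-05, 1.16751, 0.961538 ms; sum = 3.27909 ms.
End-to-end = 3.302 ms.

3.302 ms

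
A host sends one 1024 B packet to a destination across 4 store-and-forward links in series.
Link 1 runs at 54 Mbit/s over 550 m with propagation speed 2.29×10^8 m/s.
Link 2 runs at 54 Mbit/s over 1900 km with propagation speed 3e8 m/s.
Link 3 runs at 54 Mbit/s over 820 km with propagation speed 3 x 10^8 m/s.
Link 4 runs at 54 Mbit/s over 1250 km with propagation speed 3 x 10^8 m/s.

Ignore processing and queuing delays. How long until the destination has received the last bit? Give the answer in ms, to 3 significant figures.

13.8 ms

L = 1024 × 8 = 8192 bits.
Transmission delay per hop = L/R = 8192/54000000 = 0.151704 ms; 4 hops → 0.606815 ms.
Propagation delays (d/s per hop): 0.00240175, 6.33333, 2.73333, 4.16667 ms; sum = 13.2357 ms.
End-to-end = 13.8 ms.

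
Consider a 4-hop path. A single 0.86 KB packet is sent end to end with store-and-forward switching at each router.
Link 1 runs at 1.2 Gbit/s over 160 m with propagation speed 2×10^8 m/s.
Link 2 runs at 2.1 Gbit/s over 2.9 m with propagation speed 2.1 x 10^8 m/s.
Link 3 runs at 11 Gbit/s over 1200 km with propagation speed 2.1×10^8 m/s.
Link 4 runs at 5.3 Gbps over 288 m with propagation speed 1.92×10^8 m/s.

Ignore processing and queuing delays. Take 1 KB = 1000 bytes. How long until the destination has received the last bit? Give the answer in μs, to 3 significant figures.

5730 μs

L = 6880 bits.
Transmission delays (L/R per hop): 5.73333, 3.27619, 0.625455, 1.29811 μs; sum = 10.9331 μs.
Propagation delays (d/s per hop): 0.8, 0.0138095, 5714.29, 1.5 μs; sum = 5716.6 μs.
End-to-end = 5730 μs.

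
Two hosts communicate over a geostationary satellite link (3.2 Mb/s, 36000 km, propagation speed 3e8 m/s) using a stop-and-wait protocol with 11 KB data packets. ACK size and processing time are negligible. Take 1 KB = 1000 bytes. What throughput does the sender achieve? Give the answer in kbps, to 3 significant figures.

329 kbps

t_tx = L/R = 88000/3200000 = 0.0275 s.
t_prop = 36000000/300000000 = 0.12 s; RTT = 0.24 s.
Cycle = t_tx + RTT = 0.2675 s.
Throughput = L / cycle = 88000 / 0.2675 = 329 kbps.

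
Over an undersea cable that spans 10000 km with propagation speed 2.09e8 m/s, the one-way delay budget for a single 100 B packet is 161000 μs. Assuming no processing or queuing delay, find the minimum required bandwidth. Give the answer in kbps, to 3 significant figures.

L = 800 bits.
Propagation delay = 10000000 / 209000000 = 47846.9 μs.
Transmission budget = 161000 − 47846.9 = 113153 μs.
R ≥ L / t_tx = 800 bits / 0.113153 s = 7.07 kbps.

7.07 kbps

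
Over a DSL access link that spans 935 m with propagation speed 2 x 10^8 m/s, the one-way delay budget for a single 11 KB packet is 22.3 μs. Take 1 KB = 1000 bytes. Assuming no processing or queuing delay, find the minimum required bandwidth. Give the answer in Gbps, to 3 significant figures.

L = 88000 bits.
Propagation delay = 935 / 200000000 = 4.675 μs.
Transmission budget = 22.3 − 4.675 = 17.625 μs.
R ≥ L / t_tx = 88000 bits / 1.7625e-05 s = 4.99 Gbps.

4.99 Gbps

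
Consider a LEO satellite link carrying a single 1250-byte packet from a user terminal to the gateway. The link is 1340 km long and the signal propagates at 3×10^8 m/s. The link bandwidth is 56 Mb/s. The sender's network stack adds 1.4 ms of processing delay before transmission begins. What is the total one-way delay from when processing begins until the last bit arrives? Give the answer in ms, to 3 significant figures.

6.05 ms

L = 1250 × 8 = 10000 bits.
Transmission delay = L/R = 10000 / 56000000 = 0.178571 ms.
Propagation delay = d/s = 1340000 m / 300000000 m/s = 4.46667 ms.
Plus processing delay 1.4 ms = 1.4 ms.
Total = 6.05 ms.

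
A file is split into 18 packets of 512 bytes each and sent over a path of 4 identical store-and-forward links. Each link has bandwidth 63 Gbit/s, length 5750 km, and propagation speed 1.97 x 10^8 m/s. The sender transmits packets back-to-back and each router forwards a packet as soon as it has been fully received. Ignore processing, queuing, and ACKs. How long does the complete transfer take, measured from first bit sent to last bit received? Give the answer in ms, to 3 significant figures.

Per-hop transmission t_tx = L/R = 4096/63000000000 = 6.50159e-05 ms.
Per-hop propagation t_prop = 5750000/197000000 = 29.1878 ms.
Pipeline fill: first packet needs 4·t_tx to clear all hops; remaining 17 packets each add one t_tx.
Total = (4+18-1)·t_tx + 4·t_prop = 21·6.50159e-05 + 4·29.1878 = 117 ms.

117 ms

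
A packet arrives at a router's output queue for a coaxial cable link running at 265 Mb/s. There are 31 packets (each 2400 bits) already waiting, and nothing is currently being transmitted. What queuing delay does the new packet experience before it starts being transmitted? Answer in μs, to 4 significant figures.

280.8 μs

Each queued packet: L/R = 2400/265000000 = 9.0566 μs.
31 queued → 280.755 μs.
Queuing delay = 280.8 μs.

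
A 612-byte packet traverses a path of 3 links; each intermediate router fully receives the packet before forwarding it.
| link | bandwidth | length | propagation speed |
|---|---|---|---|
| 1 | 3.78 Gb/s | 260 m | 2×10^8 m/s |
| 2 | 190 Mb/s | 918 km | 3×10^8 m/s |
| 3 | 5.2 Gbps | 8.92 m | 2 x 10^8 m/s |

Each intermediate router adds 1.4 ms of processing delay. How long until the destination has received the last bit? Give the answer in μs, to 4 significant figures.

5889 μs

L = 612 × 8 = 4896 bits.
Transmission delays (L/R per hop): 1.29524, 25.7684, 0.941538 μs; sum = 28.0052 μs.
Propagation delays (d/s per hop): 1.3, 3060, 0.0446 μs; sum = 3061.34 μs.
Processing at 2 router(s): 2 × 1.4 ms = 2800 μs.
End-to-end = 5889 μs.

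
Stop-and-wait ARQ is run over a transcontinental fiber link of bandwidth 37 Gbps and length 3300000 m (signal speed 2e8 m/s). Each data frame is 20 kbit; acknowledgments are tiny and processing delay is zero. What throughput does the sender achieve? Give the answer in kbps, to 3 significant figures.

t_tx = L/R = 20000/37000000000 = 5.40541e-07 s.
t_prop = 3300000/200000000 = 0.0165 s; RTT = 0.033 s.
Cycle = t_tx + RTT = 0.0330005 s.
Throughput = L / cycle = 20000 / 0.0330005 = 606 kbps.

606 kbps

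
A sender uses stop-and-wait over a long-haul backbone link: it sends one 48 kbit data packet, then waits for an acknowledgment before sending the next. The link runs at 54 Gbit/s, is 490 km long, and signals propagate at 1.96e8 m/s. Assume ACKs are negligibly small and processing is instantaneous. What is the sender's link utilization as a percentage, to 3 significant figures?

t_tx = L/R = 48000/54000000000 = 8.88889e-07 s.
t_prop = 490000/196000000 = 0.0025 s; RTT = 0.005 s.
Cycle = t_tx + RTT = 0.00500089 s.
Utilization = t_tx / cycle = 8.88889e-07/0.00500089 = 0.0178 %.

0.0178 %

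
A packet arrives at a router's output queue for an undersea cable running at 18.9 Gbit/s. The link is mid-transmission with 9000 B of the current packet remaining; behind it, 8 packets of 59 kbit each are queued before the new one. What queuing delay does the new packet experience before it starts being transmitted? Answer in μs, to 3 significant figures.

28.8 μs

Each queued packet: L/R = 59000/18900000000 = 3.12169 μs.
8 queued → 24.9735 μs.
Plus remaining 72000 bits of current packet: 3.80952 μs.
Queuing delay = 28.8 μs.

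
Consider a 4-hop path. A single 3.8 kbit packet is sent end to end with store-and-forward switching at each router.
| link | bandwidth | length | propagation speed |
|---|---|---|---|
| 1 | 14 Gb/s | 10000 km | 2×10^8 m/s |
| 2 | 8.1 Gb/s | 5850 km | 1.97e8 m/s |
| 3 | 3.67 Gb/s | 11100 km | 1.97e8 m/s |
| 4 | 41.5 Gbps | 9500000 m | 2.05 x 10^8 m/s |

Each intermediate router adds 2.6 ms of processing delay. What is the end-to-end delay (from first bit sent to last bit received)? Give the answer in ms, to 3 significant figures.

190 ms

L = 3800 bits.
Transmission delays (L/R per hop): 0.000271429, 0.000469136, 0.00103542, 9.15663e-05 ms; sum = 0.00186755 ms.
Propagation delays (d/s per hop): 50, 29.6954, 56.3452, 46.3415 ms; sum = 182.382 ms.
Processing at 3 router(s): 3 × 2.6 ms = 7.8 ms.
End-to-end = 190 ms.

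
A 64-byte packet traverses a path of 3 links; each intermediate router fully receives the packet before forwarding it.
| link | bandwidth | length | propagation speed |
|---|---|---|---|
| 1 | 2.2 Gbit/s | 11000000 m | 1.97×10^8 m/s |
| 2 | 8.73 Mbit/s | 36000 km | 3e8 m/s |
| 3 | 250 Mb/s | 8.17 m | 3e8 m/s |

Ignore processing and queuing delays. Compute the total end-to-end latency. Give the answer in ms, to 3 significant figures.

L = 64 × 8 = 512 bits.
Transmission delays (L/R per hop): 0.000232727, 0.0586483, 0.002048 ms; sum = 0.0609291 ms.
Propagation delays (d/s per hop): 55.8376, 120, 2.72333e-05 ms; sum = 175.838 ms.
End-to-end = 176 ms.

176 ms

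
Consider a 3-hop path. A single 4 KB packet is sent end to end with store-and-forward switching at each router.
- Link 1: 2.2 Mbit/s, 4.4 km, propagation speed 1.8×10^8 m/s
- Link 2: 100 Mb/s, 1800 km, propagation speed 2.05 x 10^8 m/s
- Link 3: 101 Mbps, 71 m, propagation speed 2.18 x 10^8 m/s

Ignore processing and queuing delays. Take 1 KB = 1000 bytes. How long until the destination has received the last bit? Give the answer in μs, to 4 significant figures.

L = 32000 bits.
Transmission delays (L/R per hop): 14545.5, 320, 316.832 μs; sum = 15182.3 μs.
Propagation delays (d/s per hop): 24.4444, 8780.49, 0.325688 μs; sum = 8805.26 μs.
End-to-end = 23990 μs.

23990 μs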